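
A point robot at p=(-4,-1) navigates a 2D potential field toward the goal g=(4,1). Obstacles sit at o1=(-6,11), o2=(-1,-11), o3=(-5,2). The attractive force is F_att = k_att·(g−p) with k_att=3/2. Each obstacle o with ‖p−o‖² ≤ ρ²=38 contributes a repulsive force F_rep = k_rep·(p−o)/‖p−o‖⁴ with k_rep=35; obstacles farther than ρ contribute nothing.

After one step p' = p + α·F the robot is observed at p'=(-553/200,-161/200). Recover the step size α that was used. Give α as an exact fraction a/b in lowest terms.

α = 1/10

F_att = 3/2·(g−p) = 3/2·(8,2) = (12.0000,3.0000)
o1: d²=148 > ρ²=38 → inactive
o2: d²=109 > ρ²=38 → inactive
o3: d²=10 ≤ ρ²=38; F_rep = 35·(1,-3)/10² = (0.3500,-1.0500)
F = F_att + ΣF_rep = (12.3500,1.9500)
Δp = p'−p = (1.2350,0.1950); α = Δx/Fx = (247/200) / (247/20) = 1/10
check: Δy/Fy = (39/200) / (39/20) = 1/10 ✓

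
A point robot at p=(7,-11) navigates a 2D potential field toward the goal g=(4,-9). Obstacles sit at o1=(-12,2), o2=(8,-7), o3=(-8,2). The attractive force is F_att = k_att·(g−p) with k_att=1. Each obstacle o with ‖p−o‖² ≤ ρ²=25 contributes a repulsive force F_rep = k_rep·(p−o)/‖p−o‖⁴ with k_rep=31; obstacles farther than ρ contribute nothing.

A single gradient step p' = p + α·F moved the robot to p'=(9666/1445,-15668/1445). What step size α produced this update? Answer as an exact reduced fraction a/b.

α = 1/10

F_att = 1·(g−p) = 1·(-3,2) = (-3.0000,2.0000)
o1: d²=530 > ρ²=25 → inactive
o2: d²=17 ≤ ρ²=25; F_rep = 31·(-1,-4)/17² = (-0.1073,-0.4291)
o3: d²=394 > ρ²=25 → inactive
F = F_att + ΣF_rep = (-3.1073,1.5709)
Δp = p'−p = (-0.3107,0.1571); α = Δx/Fx = (-449/1445) / (-898/289) = 1/10
check: Δy/Fy = (227/1445) / (454/289) = 1/10 ✓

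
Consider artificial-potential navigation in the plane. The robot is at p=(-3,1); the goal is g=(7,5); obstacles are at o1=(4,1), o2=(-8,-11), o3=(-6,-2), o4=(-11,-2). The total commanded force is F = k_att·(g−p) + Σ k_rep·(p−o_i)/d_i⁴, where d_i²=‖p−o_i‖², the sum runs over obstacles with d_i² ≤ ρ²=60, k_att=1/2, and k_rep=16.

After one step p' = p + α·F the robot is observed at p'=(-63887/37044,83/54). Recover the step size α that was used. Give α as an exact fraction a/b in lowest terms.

F_att = 1/2·(g−p) = 1/2·(10,4) = (5.0000,2.0000)
o1: d²=49 ≤ ρ²=60; F_rep = 16·(-7,0)/49² = (-0.0466,0.0000)
o2: d²=169 > ρ²=60 → inactive
o3: d²=18 ≤ ρ²=60; F_rep = 16·(3,3)/18² = (0.1481,0.1481)
o4: d²=73 > ρ²=60 → inactive
F = F_att + ΣF_rep = (5.1015,2.1481)
Δp = p'−p = (1.2754,0.5370); α = Δx/Fx = (47245/37044) / (47245/9261) = 1/4
check: Δy/Fy = (29/54) / (58/27) = 1/4 ✓

α = 1/4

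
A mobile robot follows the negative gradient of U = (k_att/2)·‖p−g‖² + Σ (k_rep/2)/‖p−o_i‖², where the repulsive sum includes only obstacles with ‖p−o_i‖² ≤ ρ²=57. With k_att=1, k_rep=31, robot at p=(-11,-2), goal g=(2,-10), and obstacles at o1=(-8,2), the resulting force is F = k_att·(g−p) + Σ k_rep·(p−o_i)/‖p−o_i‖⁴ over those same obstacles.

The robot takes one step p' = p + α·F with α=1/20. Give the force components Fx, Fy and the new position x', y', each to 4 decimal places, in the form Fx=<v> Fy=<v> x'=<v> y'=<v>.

F_att = 1·(g−p) = 1·(13,-8) = (13.0000,-8.0000)
o1: d²=25 ≤ ρ²=57; F_rep = 31·(-3,-4)/25² = (-0.1488,-0.1984)
F = F_att + ΣF_rep = (12.8512,-8.1984)
p' = p + 1/20·F = (-10.3574,-2.4099)

Fx=12.8512 Fy=-8.1984 x'=-10.3574 y'=-2.4099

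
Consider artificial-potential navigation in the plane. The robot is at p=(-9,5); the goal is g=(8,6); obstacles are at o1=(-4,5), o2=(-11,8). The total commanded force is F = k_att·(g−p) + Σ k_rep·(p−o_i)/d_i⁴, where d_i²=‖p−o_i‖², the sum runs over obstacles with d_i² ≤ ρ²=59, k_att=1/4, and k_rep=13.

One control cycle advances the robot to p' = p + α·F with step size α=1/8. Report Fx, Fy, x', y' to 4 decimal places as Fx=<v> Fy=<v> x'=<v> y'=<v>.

Fx=4.2998 Fy=0.0192 x'=-8.4625 y'=5.0024

F_att = 1/4·(g−p) = 1/4·(17,1) = (4.2500,0.2500)
o1: d²=25 ≤ ρ²=59; F_rep = 13·(-5,0)/25² = (-0.1040,0.0000)
o2: d²=13 ≤ ρ²=59; F_rep = 13·(2,-3)/13² = (0.1538,-0.2308)
F = F_att + ΣF_rep = (4.2998,0.0192)
p' = p + 1/8·F = (-8.4625,5.0024)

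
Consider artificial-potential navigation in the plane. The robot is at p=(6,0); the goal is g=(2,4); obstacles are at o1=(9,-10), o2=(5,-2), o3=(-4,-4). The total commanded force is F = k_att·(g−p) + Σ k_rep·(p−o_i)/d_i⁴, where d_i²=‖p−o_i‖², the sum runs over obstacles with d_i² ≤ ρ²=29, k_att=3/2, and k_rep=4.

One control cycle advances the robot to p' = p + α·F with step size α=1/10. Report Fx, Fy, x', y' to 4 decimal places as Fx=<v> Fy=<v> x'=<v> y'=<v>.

Fx=-5.8400 Fy=6.3200 x'=5.4160 y'=0.6320

F_att = 3/2·(g−p) = 3/2·(-4,4) = (-6.0000,6.0000)
o1: d²=109 > ρ²=29 → inactive
o2: d²=5 ≤ ρ²=29; F_rep = 4·(1,2)/5² = (0.1600,0.3200)
o3: d²=116 > ρ²=29 → inactive
F = F_att + ΣF_rep = (-5.8400,6.3200)
p' = p + 1/10·F = (5.4160,0.6320)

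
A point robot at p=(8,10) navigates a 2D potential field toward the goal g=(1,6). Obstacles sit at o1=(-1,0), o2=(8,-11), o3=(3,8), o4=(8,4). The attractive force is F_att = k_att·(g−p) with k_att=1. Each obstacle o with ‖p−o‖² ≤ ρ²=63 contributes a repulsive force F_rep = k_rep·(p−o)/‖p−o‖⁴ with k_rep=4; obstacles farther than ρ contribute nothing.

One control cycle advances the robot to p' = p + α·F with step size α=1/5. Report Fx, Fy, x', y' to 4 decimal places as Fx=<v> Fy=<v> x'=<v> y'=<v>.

F_att = 1·(g−p) = 1·(-7,-4) = (-7.0000,-4.0000)
o1: d²=181 > ρ²=63 → inactive
o2: d²=441 > ρ²=63 → inactive
o3: d²=29 ≤ ρ²=63; F_rep = 4·(5,2)/29² = (0.0238,0.0095)
o4: d²=36 ≤ ρ²=63; F_rep = 4·(0,6)/36² = (0.0000,0.0185)
F = F_att + ΣF_rep = (-6.9762,-3.9720)
p' = p + 1/5·F = (6.6048,9.2056)

Fx=-6.9762 Fy=-3.9720 x'=6.6048 y'=9.2056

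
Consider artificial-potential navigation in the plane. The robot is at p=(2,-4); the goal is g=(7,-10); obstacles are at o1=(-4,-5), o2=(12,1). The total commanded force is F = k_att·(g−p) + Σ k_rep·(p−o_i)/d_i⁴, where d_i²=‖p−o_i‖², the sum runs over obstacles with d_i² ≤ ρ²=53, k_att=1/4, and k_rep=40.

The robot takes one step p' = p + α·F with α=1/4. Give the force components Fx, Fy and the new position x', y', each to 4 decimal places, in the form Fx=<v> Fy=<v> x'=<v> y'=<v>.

Fx=1.4253 Fy=-1.4708 x'=2.3563 y'=-4.3677

F_att = 1/4·(g−p) = 1/4·(5,-6) = (1.2500,-1.5000)
o1: d²=37 ≤ ρ²=53; F_rep = 40·(6,1)/37² = (0.1753,0.0292)
o2: d²=125 > ρ²=53 → inactive
F = F_att + ΣF_rep = (1.4253,-1.4708)
p' = p + 1/4·F = (2.3563,-4.3677)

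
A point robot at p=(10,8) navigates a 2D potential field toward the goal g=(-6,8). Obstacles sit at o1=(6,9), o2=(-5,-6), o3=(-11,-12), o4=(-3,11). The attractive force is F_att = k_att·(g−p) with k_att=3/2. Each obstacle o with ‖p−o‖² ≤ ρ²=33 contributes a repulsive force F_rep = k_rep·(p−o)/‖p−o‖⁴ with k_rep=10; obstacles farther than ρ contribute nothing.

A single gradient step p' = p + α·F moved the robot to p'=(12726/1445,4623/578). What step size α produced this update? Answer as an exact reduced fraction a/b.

F_att = 3/2·(g−p) = 3/2·(-16,0) = (-24.0000,0.0000)
o1: d²=17 ≤ ρ²=33; F_rep = 10·(4,-1)/17² = (0.1384,-0.0346)
o2: d²=421 > ρ²=33 → inactive
o3: d²=841 > ρ²=33 → inactive
o4: d²=178 > ρ²=33 → inactive
F = F_att + ΣF_rep = (-23.8616,-0.0346)
Δp = p'−p = (-1.1931,-0.0017); α = Δx/Fx = (-1724/1445) / (-6896/289) = 1/20
check: Δy/Fy = (-1/578) / (-10/289) = 1/20 ✓

α = 1/20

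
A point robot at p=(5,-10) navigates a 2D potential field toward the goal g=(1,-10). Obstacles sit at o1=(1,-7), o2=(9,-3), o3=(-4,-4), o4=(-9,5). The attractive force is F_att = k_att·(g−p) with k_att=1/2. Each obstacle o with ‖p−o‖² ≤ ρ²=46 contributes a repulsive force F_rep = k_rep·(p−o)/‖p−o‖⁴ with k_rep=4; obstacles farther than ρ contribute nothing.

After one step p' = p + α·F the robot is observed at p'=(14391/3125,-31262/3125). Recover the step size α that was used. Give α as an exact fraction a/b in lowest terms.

F_att = 1/2·(g−p) = 1/2·(-4,0) = (-2.0000,0.0000)
o1: d²=25 ≤ ρ²=46; F_rep = 4·(4,-3)/25² = (0.0256,-0.0192)
o2: d²=65 > ρ²=46 → inactive
o3: d²=117 > ρ²=46 → inactive
o4: d²=421 > ρ²=46 → inactive
F = F_att + ΣF_rep = (-1.9744,-0.0192)
Δp = p'−p = (-0.3949,-0.0038); α = Δx/Fx = (-1234/3125) / (-1234/625) = 1/5
check: Δy/Fy = (-12/3125) / (-12/625) = 1/5 ✓

α = 1/5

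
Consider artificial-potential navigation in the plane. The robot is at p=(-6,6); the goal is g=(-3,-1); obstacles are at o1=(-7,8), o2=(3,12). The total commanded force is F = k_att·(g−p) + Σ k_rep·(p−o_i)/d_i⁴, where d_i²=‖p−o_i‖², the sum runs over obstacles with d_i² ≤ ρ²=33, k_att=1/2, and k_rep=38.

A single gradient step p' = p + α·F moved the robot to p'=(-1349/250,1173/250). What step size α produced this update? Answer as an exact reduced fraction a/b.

F_att = 1/2·(g−p) = 1/2·(3,-7) = (1.5000,-3.5000)
o1: d²=5 ≤ ρ²=33; F_rep = 38·(1,-2)/5² = (1.5200,-3.0400)
o2: d²=117 > ρ²=33 → inactive
F = F_att + ΣF_rep = (3.0200,-6.5400)
Δp = p'−p = (0.6040,-1.3080); α = Δx/Fx = (151/250) / (151/50) = 1/5
check: Δy/Fy = (-327/250) / (-327/50) = 1/5 ✓

α = 1/5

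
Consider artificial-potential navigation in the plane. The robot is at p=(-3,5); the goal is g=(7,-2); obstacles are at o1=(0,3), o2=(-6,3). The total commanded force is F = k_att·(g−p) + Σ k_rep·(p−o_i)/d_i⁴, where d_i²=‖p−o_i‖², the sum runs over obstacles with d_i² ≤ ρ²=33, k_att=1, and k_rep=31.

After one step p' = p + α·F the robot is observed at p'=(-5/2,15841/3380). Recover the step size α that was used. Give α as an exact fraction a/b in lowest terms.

F_att = 1·(g−p) = 1·(10,-7) = (10.0000,-7.0000)
o1: d²=13 ≤ ρ²=33; F_rep = 31·(-3,2)/13² = (-0.5503,0.3669)
o2: d²=13 ≤ ρ²=33; F_rep = 31·(3,2)/13² = (0.5503,0.3669)
F = F_att + ΣF_rep = (10.0000,-6.2663)
Δp = p'−p = (0.5000,-0.3133); α = Δx/Fx = (1/2) / (10) = 1/20
check: Δy/Fy = (-1059/3380) / (-1059/169) = 1/20 ✓

α = 1/20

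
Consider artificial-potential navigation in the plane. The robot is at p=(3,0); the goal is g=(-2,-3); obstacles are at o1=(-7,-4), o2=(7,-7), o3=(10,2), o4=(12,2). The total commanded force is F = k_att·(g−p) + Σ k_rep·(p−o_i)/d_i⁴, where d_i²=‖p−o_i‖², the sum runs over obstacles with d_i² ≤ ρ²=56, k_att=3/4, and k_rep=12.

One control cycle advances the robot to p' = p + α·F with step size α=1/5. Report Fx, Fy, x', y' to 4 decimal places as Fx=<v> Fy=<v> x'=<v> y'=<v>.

F_att = 3/4·(g−p) = 3/4·(-5,-3) = (-3.7500,-2.2500)
o1: d²=116 > ρ²=56 → inactive
o2: d²=65 > ρ²=56 → inactive
o3: d²=53 ≤ ρ²=56; F_rep = 12·(-7,-2)/53² = (-0.0299,-0.0085)
o4: d²=85 > ρ²=56 → inactive
F = F_att + ΣF_rep = (-3.7799,-2.2585)
p' = p + 1/5·F = (2.2440,-0.4517)

Fx=-3.7799 Fy=-2.2585 x'=2.2440 y'=-0.4517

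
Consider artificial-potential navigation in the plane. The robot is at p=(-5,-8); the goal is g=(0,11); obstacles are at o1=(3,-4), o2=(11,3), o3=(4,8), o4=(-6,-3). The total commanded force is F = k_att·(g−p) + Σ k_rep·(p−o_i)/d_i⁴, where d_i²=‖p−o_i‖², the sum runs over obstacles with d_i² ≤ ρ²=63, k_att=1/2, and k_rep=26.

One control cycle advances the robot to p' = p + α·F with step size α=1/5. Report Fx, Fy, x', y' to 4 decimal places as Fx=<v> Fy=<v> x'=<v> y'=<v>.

F_att = 1/2·(g−p) = 1/2·(5,19) = (2.5000,9.5000)
o1: d²=80 > ρ²=63 → inactive
o2: d²=377 > ρ²=63 → inactive
o3: d²=337 > ρ²=63 → inactive
o4: d²=26 ≤ ρ²=63; F_rep = 26·(1,-5)/26² = (0.0385,-0.1923)
F = F_att + ΣF_rep = (2.5385,9.3077)
p' = p + 1/5·F = (-4.4923,-6.1385)

Fx=2.5385 Fy=9.3077 x'=-4.4923 y'=-6.1385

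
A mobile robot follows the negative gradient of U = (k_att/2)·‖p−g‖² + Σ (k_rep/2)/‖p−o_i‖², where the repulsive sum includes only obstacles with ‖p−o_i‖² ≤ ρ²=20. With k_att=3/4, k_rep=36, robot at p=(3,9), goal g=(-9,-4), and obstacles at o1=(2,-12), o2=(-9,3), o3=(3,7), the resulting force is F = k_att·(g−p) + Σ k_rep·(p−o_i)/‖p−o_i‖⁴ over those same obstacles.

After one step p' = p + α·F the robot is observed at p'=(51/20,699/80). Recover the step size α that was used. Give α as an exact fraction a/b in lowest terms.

α = 1/20

F_att = 3/4·(g−p) = 3/4·(-12,-13) = (-9.0000,-9.7500)
o1: d²=442 > ρ²=20 → inactive
o2: d²=180 > ρ²=20 → inactive
o3: d²=4 ≤ ρ²=20; F_rep = 36·(0,2)/4² = (0.0000,4.5000)
F = F_att + ΣF_rep = (-9.0000,-5.2500)
Δp = p'−p = (-0.4500,-0.2625); α = Δx/Fx = (-9/20) / (-9) = 1/20
check: Δy/Fy = (-21/80) / (-21/4) = 1/20 ✓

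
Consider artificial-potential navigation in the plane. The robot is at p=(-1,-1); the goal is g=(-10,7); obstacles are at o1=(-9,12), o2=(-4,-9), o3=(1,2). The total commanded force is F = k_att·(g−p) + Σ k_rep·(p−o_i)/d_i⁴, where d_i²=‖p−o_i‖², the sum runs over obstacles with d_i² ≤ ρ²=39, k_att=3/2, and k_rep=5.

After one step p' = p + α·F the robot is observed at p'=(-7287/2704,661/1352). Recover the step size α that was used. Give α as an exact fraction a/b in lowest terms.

α = 1/8

F_att = 3/2·(g−p) = 3/2·(-9,8) = (-13.5000,12.0000)
o1: d²=233 > ρ²=39 → inactive
o2: d²=73 > ρ²=39 → inactive
o3: d²=13 ≤ ρ²=39; F_rep = 5·(-2,-3)/13² = (-0.0592,-0.0888)
F = F_att + ΣF_rep = (-13.5592,11.9112)
Δp = p'−p = (-1.6949,1.4889); α = Δx/Fx = (-4583/2704) / (-4583/338) = 1/8
check: Δy/Fy = (2013/1352) / (2013/169) = 1/8 ✓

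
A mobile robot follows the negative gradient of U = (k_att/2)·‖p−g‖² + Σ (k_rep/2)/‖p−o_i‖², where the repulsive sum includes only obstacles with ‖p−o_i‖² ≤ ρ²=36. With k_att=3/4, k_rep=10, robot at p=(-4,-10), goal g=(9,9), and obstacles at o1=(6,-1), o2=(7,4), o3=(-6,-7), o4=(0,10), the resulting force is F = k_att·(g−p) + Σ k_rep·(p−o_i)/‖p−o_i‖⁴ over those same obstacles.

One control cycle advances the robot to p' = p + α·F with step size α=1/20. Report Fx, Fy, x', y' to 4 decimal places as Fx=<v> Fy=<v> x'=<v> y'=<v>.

F_att = 3/4·(g−p) = 3/4·(13,19) = (9.7500,14.2500)
o1: d²=181 > ρ²=36 → inactive
o2: d²=317 > ρ²=36 → inactive
o3: d²=13 ≤ ρ²=36; F_rep = 10·(2,-3)/13² = (0.1183,-0.1775)
o4: d²=416 > ρ²=36 → inactive
F = F_att + ΣF_rep = (9.8683,14.0725)
p' = p + 1/20·F = (-3.5066,-9.2964)

Fx=9.8683 Fy=14.0725 x'=-3.5066 y'=-9.2964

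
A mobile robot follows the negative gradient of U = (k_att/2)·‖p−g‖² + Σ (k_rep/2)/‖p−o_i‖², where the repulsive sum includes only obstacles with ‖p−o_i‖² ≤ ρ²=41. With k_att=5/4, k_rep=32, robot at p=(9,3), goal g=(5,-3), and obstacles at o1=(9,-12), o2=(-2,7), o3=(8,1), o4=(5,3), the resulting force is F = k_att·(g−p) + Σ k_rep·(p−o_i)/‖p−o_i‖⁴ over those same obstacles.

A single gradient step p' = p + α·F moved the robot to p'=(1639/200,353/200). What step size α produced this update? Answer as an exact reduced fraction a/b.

α = 1/4

F_att = 5/4·(g−p) = 5/4·(-4,-6) = (-5.0000,-7.5000)
o1: d²=225 > ρ²=41 → inactive
o2: d²=137 > ρ²=41 → inactive
o3: d²=5 ≤ ρ²=41; F_rep = 32·(1,2)/5² = (1.2800,2.5600)
o4: d²=16 ≤ ρ²=41; F_rep = 32·(4,0)/16² = (0.5000,0.0000)
F = F_att + ΣF_rep = (-3.2200,-4.9400)
Δp = p'−p = (-0.8050,-1.2350); α = Δx/Fx = (-161/200) / (-161/50) = 1/4
check: Δy/Fy = (-247/200) / (-247/50) = 1/4 ✓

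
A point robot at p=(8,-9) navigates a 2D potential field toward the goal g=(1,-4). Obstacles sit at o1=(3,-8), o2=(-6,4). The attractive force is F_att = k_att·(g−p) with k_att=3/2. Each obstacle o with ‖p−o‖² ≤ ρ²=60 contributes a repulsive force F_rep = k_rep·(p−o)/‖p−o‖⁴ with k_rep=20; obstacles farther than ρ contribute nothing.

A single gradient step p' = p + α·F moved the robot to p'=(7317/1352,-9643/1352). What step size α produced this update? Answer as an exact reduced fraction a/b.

α = 1/4

F_att = 3/2·(g−p) = 3/2·(-7,5) = (-10.5000,7.5000)
o1: d²=26 ≤ ρ²=60; F_rep = 20·(5,-1)/26² = (0.1479,-0.0296)
o2: d²=365 > ρ²=60 → inactive
F = F_att + ΣF_rep = (-10.3521,7.4704)
Δp = p'−p = (-2.5880,1.8676); α = Δx/Fx = (-3499/1352) / (-3499/338) = 1/4
check: Δy/Fy = (2525/1352) / (2525/338) = 1/4 ✓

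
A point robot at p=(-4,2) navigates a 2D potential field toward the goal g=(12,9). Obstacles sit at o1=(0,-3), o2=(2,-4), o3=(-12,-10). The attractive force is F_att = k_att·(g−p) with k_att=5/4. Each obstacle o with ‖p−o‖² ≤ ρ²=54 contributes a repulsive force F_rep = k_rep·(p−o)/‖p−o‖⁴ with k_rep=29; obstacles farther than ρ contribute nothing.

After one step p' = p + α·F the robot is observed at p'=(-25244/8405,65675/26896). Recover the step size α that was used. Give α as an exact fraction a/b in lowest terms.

F_att = 5/4·(g−p) = 5/4·(16,7) = (20.0000,8.7500)
o1: d²=41 ≤ ρ²=54; F_rep = 29·(-4,5)/41² = (-0.0690,0.0863)
o2: d²=72 > ρ²=54 → inactive
o3: d²=208 > ρ²=54 → inactive
F = F_att + ΣF_rep = (19.9310,8.8363)
Δp = p'−p = (0.9965,0.4418); α = Δx/Fx = (8376/8405) / (33504/1681) = 1/20
check: Δy/Fy = (11883/26896) / (59415/6724) = 1/20 ✓

α = 1/20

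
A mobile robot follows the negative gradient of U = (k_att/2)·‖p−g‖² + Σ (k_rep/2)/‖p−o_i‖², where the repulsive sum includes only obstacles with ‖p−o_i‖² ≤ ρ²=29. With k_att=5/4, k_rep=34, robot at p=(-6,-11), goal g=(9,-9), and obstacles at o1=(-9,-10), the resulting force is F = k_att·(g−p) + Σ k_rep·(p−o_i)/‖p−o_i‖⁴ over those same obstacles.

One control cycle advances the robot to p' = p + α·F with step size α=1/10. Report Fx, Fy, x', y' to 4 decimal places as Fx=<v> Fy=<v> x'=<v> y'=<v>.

F_att = 5/4·(g−p) = 5/4·(15,2) = (18.7500,2.5000)
o1: d²=10 ≤ ρ²=29; F_rep = 34·(3,-1)/10² = (1.0200,-0.3400)
F = F_att + ΣF_rep = (19.7700,2.1600)
p' = p + 1/10·F = (-4.0230,-10.7840)

Fx=19.7700 Fy=2.1600 x'=-4.0230 y'=-10.7840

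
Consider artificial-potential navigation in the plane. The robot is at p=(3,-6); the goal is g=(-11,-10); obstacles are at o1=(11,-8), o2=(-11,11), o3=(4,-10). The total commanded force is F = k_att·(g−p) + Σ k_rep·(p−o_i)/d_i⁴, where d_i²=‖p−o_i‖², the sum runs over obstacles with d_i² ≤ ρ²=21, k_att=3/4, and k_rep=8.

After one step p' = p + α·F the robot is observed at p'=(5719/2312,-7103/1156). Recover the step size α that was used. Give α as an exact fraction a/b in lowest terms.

α = 1/20

F_att = 3/4·(g−p) = 3/4·(-14,-4) = (-10.5000,-3.0000)
o1: d²=68 > ρ²=21 → inactive
o2: d²=485 > ρ²=21 → inactive
o3: d²=17 ≤ ρ²=21; F_rep = 8·(-1,4)/17² = (-0.0277,0.1107)
F = F_att + ΣF_rep = (-10.5277,-2.8893)
Δp = p'−p = (-0.5264,-0.1445); α = Δx/Fx = (-1217/2312) / (-6085/578) = 1/20
check: Δy/Fy = (-167/1156) / (-835/289) = 1/20 ✓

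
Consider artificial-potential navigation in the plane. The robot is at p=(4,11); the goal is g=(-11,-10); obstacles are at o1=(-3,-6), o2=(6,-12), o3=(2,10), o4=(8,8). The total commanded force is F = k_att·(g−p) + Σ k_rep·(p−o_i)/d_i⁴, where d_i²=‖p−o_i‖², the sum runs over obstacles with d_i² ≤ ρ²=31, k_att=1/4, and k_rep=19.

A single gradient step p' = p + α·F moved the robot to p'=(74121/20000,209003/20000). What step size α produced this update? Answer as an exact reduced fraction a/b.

α = 1/8

F_att = 1/4·(g−p) = 1/4·(-15,-21) = (-3.7500,-5.2500)
o1: d²=338 > ρ²=31 → inactive
o2: d²=533 > ρ²=31 → inactive
o3: d²=5 ≤ ρ²=31; F_rep = 19·(2,1)/5² = (1.5200,0.7600)
o4: d²=25 ≤ ρ²=31; F_rep = 19·(-4,3)/25² = (-0.1216,0.0912)
F = F_att + ΣF_rep = (-2.3516,-4.3988)
Δp = p'−p = (-0.2939,-0.5498); α = Δx/Fx = (-5879/20000) / (-5879/2500) = 1/8
check: Δy/Fy = (-10997/20000) / (-10997/2500) = 1/8 ✓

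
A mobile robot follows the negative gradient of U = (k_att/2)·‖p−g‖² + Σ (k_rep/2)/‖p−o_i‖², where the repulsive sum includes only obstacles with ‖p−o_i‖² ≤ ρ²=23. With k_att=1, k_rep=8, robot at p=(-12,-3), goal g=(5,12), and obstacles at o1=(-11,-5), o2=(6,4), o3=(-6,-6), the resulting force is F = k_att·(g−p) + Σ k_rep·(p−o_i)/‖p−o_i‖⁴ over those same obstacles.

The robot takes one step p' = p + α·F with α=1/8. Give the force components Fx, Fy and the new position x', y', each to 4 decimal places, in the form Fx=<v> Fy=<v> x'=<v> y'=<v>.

Fx=16.6800 Fy=15.6400 x'=-9.9150 y'=-1.0450

F_att = 1·(g−p) = 1·(17,15) = (17.0000,15.0000)
o1: d²=5 ≤ ρ²=23; F_rep = 8·(-1,2)/5² = (-0.3200,0.6400)
o2: d²=373 > ρ²=23 → inactive
o3: d²=45 > ρ²=23 → inactive
F = F_att + ΣF_rep = (16.6800,15.6400)
p' = p + 1/8·F = (-9.9150,-1.0450)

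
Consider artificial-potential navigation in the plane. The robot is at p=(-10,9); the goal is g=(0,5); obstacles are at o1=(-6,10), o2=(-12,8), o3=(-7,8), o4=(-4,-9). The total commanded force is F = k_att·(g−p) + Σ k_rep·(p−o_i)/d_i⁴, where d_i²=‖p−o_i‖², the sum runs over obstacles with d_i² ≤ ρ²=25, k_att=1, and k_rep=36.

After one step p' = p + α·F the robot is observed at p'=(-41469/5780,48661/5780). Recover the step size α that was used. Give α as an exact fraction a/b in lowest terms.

F_att = 1·(g−p) = 1·(10,-4) = (10.0000,-4.0000)
o1: d²=17 ≤ ρ²=25; F_rep = 36·(-4,-1)/17² = (-0.4983,-0.1246)
o2: d²=5 ≤ ρ²=25; F_rep = 36·(2,1)/5² = (2.8800,1.4400)
o3: d²=10 ≤ ρ²=25; F_rep = 36·(-3,1)/10² = (-1.0800,0.3600)
o4: d²=360 > ρ²=25 → inactive
F = F_att + ΣF_rep = (11.3017,-2.3246)
Δp = p'−p = (2.8254,-0.5811); α = Δx/Fx = (16331/5780) / (16331/1445) = 1/4
check: Δy/Fy = (-3359/5780) / (-3359/1445) = 1/4 ✓

α = 1/4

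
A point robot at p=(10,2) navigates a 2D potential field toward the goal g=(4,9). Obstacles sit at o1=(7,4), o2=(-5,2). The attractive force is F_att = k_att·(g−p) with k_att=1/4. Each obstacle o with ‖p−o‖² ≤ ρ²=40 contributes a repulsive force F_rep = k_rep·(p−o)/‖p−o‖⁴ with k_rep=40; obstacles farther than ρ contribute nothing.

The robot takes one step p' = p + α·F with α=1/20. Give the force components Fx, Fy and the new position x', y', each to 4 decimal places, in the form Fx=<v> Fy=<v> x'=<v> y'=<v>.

Fx=-0.7899 Fy=1.2766 x'=9.9605 y'=2.0638

F_att = 1/4·(g−p) = 1/4·(-6,7) = (-1.5000,1.7500)
o1: d²=13 ≤ ρ²=40; F_rep = 40·(3,-2)/13² = (0.7101,-0.4734)
o2: d²=225 > ρ²=40 → inactive
F = F_att + ΣF_rep = (-0.7899,1.2766)
p' = p + 1/20·F = (9.9605,2.0638)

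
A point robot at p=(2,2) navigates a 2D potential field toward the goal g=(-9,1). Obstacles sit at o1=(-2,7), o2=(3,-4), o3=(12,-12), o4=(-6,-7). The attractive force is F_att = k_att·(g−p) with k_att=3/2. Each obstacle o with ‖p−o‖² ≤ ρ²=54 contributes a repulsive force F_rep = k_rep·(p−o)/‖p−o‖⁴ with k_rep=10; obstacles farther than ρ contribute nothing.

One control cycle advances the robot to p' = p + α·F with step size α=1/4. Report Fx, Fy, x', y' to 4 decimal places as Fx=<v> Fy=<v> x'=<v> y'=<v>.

Fx=-16.4835 Fy=-1.4859 x'=-2.1209 y'=1.6285

F_att = 3/2·(g−p) = 3/2·(-11,-1) = (-16.5000,-1.5000)
o1: d²=41 ≤ ρ²=54; F_rep = 10·(4,-5)/41² = (0.0238,-0.0297)
o2: d²=37 ≤ ρ²=54; F_rep = 10·(-1,6)/37² = (-0.0073,0.0438)
o3: d²=296 > ρ²=54 → inactive
o4: d²=145 > ρ²=54 → inactive
F = F_att + ΣF_rep = (-16.4835,-1.4859)
p' = p + 1/4·F = (-2.1209,1.6285)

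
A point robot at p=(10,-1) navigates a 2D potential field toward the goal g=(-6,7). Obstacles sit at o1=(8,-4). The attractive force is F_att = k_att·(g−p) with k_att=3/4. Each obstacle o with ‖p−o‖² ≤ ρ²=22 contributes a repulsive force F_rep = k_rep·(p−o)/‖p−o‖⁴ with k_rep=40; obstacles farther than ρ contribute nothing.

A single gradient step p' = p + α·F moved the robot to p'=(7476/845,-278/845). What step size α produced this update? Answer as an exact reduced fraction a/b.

F_att = 3/4·(g−p) = 3/4·(-16,8) = (-12.0000,6.0000)
o1: d²=13 ≤ ρ²=22; F_rep = 40·(2,3)/13² = (0.4734,0.7101)
F = F_att + ΣF_rep = (-11.5266,6.7101)
Δp = p'−p = (-1.1527,0.6710); α = Δx/Fx = (-974/845) / (-1948/169) = 1/10
check: Δy/Fy = (567/845) / (1134/169) = 1/10 ✓

α = 1/10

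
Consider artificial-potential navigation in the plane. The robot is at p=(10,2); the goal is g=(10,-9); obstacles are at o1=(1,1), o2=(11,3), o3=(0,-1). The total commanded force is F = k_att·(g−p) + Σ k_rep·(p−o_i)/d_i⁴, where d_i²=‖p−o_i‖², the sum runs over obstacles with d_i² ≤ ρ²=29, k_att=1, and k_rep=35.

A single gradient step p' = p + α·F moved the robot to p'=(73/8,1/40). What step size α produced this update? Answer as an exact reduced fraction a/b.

F_att = 1·(g−p) = 1·(0,-11) = (0.0000,-11.0000)
o1: d²=82 > ρ²=29 → inactive
o2: d²=2 ≤ ρ²=29; F_rep = 35·(-1,-1)/2² = (-8.7500,-8.7500)
o3: d²=109 > ρ²=29 → inactive
F = F_att + ΣF_rep = (-8.7500,-19.7500)
Δp = p'−p = (-0.8750,-1.9750); α = Δx/Fx = (-7/8) / (-35/4) = 1/10
check: Δy/Fy = (-79/40) / (-79/4) = 1/10 ✓

α = 1/10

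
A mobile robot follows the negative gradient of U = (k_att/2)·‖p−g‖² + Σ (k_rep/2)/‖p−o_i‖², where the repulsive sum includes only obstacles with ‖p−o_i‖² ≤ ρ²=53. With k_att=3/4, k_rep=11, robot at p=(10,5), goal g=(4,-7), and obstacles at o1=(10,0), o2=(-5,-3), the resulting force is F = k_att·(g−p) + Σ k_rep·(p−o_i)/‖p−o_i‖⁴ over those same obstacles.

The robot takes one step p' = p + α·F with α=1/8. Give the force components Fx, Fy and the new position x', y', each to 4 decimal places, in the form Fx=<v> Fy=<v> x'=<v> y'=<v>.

Fx=-4.5000 Fy=-8.9120 x'=9.4375 y'=3.8860

F_att = 3/4·(g−p) = 3/4·(-6,-12) = (-4.5000,-9.0000)
o1: d²=25 ≤ ρ²=53; F_rep = 11·(0,5)/25² = (0.0000,0.0880)
o2: d²=289 > ρ²=53 → inactive
F = F_att + ΣF_rep = (-4.5000,-8.9120)
p' = p + 1/8·F = (9.4375,3.8860)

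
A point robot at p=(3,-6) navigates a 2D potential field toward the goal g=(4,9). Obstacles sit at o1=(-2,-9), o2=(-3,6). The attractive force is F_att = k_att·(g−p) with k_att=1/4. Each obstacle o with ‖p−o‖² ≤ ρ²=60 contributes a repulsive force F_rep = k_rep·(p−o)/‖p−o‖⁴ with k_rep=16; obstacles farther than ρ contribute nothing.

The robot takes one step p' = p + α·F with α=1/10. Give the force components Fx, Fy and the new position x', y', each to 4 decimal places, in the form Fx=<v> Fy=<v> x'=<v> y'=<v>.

Fx=0.3192 Fy=3.7915 x'=3.0319 y'=-5.6208

F_att = 1/4·(g−p) = 1/4·(1,15) = (0.2500,3.7500)
o1: d²=34 ≤ ρ²=60; F_rep = 16·(5,3)/34² = (0.0692,0.0415)
o2: d²=180 > ρ²=60 → inactive
F = F_att + ΣF_rep = (0.3192,3.7915)
p' = p + 1/10·F = (3.0319,-5.6208)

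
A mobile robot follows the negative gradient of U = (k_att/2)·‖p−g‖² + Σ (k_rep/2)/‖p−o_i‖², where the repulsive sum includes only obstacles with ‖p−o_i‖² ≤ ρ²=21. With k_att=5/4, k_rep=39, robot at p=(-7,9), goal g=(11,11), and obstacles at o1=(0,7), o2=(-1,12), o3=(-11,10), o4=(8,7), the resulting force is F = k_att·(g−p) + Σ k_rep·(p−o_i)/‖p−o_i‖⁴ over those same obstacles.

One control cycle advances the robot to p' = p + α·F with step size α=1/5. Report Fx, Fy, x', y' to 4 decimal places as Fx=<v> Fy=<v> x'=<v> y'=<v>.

Fx=23.0398 Fy=2.3651 x'=-2.3920 y'=9.4730

F_att = 5/4·(g−p) = 5/4·(18,2) = (22.5000,2.5000)
o1: d²=53 > ρ²=21 → inactive
o2: d²=45 > ρ²=21 → inactive
o3: d²=17 ≤ ρ²=21; F_rep = 39·(4,-1)/17² = (0.5398,-0.1349)
o4: d²=229 > ρ²=21 → inactive
F = F_att + ΣF_rep = (23.0398,2.3651)
p' = p + 1/5·F = (-2.3920,9.4730)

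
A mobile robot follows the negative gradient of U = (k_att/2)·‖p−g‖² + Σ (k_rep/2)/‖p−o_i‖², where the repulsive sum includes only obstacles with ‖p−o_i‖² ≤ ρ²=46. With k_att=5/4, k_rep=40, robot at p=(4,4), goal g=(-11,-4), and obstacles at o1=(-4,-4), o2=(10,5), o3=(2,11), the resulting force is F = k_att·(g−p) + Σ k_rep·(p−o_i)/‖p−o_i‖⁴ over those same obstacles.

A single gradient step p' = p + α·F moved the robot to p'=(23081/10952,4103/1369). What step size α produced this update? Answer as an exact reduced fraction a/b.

F_att = 5/4·(g−p) = 5/4·(-15,-8) = (-18.7500,-10.0000)
o1: d²=128 > ρ²=46 → inactive
o2: d²=37 ≤ ρ²=46; F_rep = 40·(-6,-1)/37² = (-0.1753,-0.0292)
o3: d²=53 > ρ²=46 → inactive
F = F_att + ΣF_rep = (-18.9253,-10.0292)
Δp = p'−p = (-1.8925,-1.0029); α = Δx/Fx = (-20727/10952) / (-103635/5476) = 1/10
check: Δy/Fy = (-1373/1369) / (-13730/1369) = 1/10 ✓

α = 1/10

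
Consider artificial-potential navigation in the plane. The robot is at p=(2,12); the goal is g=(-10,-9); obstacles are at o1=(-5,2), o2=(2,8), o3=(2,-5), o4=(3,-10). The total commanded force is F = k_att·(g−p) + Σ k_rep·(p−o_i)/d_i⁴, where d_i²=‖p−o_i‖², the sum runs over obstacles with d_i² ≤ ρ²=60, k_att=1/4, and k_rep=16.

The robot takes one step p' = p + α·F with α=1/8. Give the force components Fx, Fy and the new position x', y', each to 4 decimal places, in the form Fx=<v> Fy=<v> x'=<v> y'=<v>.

Fx=-3.0000 Fy=-5.0000 x'=1.6250 y'=11.3750

F_att = 1/4·(g−p) = 1/4·(-12,-21) = (-3.0000,-5.2500)
o1: d²=149 > ρ²=60 → inactive
o2: d²=16 ≤ ρ²=60; F_rep = 16·(0,4)/16² = (0.0000,0.2500)
o3: d²=289 > ρ²=60 → inactive
o4: d²=485 > ρ²=60 → inactive
F = F_att + ΣF_rep = (-3.0000,-5.0000)
p' = p + 1/8·F = (1.6250,11.3750)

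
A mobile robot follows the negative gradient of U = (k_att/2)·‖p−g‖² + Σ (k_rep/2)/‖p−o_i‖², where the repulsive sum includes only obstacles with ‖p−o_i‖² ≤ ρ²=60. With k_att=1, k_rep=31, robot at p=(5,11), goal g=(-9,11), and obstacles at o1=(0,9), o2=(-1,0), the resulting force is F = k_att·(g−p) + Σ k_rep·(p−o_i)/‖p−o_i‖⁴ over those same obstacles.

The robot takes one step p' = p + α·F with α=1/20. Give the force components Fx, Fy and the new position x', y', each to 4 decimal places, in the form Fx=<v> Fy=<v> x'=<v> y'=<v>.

Fx=-13.8157 Fy=0.0737 x'=4.3092 y'=11.0037

F_att = 1·(g−p) = 1·(-14,0) = (-14.0000,0.0000)
o1: d²=29 ≤ ρ²=60; F_rep = 31·(5,2)/29² = (0.1843,0.0737)
o2: d²=157 > ρ²=60 → inactive
F = F_att + ΣF_rep = (-13.8157,0.0737)
p' = p + 1/20·F = (4.3092,11.0037)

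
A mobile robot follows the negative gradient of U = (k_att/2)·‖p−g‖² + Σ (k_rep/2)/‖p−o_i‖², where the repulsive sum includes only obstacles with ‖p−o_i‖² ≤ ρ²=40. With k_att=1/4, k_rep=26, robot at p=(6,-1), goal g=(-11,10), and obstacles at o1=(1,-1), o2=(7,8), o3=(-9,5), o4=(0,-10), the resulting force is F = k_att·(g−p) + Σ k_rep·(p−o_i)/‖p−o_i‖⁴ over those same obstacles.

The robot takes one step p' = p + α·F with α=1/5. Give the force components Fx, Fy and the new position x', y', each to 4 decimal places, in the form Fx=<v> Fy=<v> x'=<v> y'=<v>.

Fx=-4.0420 Fy=2.7500 x'=5.1916 y'=-0.4500

F_att = 1/4·(g−p) = 1/4·(-17,11) = (-4.2500,2.7500)
o1: d²=25 ≤ ρ²=40; F_rep = 26·(5,0)/25² = (0.2080,0.0000)
o2: d²=82 > ρ²=40 → inactive
o3: d²=261 > ρ²=40 → inactive
o4: d²=117 > ρ²=40 → inactive
F = F_att + ΣF_rep = (-4.0420,2.7500)
p' = p + 1/5·F = (5.1916,-0.4500)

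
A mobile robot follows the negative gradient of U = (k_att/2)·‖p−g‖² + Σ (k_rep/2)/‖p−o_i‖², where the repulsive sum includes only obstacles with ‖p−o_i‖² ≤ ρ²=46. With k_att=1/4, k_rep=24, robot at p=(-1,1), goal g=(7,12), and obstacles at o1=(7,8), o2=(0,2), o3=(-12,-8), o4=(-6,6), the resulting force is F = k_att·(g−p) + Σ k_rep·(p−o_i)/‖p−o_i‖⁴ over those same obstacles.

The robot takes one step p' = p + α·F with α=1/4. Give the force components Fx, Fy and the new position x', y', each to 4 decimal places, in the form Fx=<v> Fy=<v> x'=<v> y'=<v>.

Fx=-4.0000 Fy=-3.2500 x'=-2.0000 y'=0.1875

F_att = 1/4·(g−p) = 1/4·(8,11) = (2.0000,2.7500)
o1: d²=113 > ρ²=46 → inactive
o2: d²=2 ≤ ρ²=46; F_rep = 24·(-1,-1)/2² = (-6.0000,-6.0000)
o3: d²=202 > ρ²=46 → inactive
o4: d²=50 > ρ²=46 → inactive
F = F_att + ΣF_rep = (-4.0000,-3.2500)
p' = p + 1/4·F = (-2.0000,0.1875)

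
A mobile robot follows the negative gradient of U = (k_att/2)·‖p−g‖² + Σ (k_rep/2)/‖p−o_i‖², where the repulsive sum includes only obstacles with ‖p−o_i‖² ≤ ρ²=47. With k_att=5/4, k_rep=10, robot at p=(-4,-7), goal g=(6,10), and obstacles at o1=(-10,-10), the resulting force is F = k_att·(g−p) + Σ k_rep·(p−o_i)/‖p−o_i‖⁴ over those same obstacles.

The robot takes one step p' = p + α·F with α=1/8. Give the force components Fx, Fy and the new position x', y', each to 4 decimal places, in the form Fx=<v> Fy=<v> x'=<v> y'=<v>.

F_att = 5/4·(g−p) = 5/4·(10,17) = (12.5000,21.2500)
o1: d²=45 ≤ ρ²=47; F_rep = 10·(6,3)/45² = (0.0296,0.0148)
F = F_att + ΣF_rep = (12.5296,21.2648)
p' = p + 1/8·F = (-2.4338,-4.3419)

Fx=12.5296 Fy=21.2648 x'=-2.4338 y'=-4.3419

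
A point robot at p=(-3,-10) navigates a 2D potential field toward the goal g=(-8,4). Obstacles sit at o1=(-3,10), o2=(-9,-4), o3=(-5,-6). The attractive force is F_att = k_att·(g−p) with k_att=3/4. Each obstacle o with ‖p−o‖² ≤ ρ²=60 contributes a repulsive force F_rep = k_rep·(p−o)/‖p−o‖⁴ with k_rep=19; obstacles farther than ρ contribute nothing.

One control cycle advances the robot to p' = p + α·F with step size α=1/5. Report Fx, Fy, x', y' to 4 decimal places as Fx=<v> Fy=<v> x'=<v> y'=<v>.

F_att = 3/4·(g−p) = 3/4·(-5,14) = (-3.7500,10.5000)
o1: d²=400 > ρ²=60 → inactive
o2: d²=72 > ρ²=60 → inactive
o3: d²=20 ≤ ρ²=60; F_rep = 19·(2,-4)/20² = (0.0950,-0.1900)
F = F_att + ΣF_rep = (-3.6550,10.3100)
p' = p + 1/5·F = (-3.7310,-7.9380)

Fx=-3.6550 Fy=10.3100 x'=-3.7310 y'=-7.9380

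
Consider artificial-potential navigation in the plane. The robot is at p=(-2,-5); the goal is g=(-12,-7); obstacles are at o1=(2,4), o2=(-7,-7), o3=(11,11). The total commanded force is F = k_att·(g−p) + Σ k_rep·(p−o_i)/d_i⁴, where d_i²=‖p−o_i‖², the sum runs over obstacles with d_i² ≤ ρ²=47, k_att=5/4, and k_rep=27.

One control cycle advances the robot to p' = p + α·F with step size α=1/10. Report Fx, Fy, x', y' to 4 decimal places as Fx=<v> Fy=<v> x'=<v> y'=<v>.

Fx=-12.3395 Fy=-2.4358 x'=-3.2339 y'=-5.2436

F_att = 5/4·(g−p) = 5/4·(-10,-2) = (-12.5000,-2.5000)
o1: d²=97 > ρ²=47 → inactive
o2: d²=29 ≤ ρ²=47; F_rep = 27·(5,2)/29² = (0.1605,0.0642)
o3: d²=425 > ρ²=47 → inactive
F = F_att + ΣF_rep = (-12.3395,-2.4358)
p' = p + 1/10·F = (-3.2339,-5.2436)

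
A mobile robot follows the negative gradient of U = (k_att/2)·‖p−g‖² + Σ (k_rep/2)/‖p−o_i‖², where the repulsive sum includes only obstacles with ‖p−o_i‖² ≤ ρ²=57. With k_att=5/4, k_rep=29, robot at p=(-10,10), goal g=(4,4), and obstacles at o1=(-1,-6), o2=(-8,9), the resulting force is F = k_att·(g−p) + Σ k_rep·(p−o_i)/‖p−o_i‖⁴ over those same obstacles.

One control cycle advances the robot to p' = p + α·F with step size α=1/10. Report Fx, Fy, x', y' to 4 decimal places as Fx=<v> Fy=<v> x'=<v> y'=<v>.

F_att = 5/4·(g−p) = 5/4·(14,-6) = (17.5000,-7.5000)
o1: d²=337 > ρ²=57 → inactive
o2: d²=5 ≤ ρ²=57; F_rep = 29·(-2,1)/5² = (-2.3200,1.1600)
F = F_att + ΣF_rep = (15.1800,-6.3400)
p' = p + 1/10·F = (-8.4820,9.3660)

Fx=15.1800 Fy=-6.3400 x'=-8.4820 y'=9.3660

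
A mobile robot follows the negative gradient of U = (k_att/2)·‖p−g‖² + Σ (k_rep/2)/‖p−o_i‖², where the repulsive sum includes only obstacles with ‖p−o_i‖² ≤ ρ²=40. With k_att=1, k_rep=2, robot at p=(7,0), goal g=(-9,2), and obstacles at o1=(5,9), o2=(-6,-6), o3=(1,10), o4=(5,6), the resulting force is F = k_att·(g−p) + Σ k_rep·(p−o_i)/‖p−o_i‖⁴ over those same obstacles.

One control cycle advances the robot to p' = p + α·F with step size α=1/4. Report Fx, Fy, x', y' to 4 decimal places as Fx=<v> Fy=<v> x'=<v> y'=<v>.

F_att = 1·(g−p) = 1·(-16,2) = (-16.0000,2.0000)
o1: d²=85 > ρ²=40 → inactive
o2: d²=205 > ρ²=40 → inactive
o3: d²=136 > ρ²=40 → inactive
o4: d²=40 ≤ ρ²=40; F_rep = 2·(2,-6)/40² = (0.0025,-0.0075)
F = F_att + ΣF_rep = (-15.9975,1.9925)
p' = p + 1/4·F = (3.0006,0.4981)

Fx=-15.9975 Fy=1.9925 x'=3.0006 y'=0.4981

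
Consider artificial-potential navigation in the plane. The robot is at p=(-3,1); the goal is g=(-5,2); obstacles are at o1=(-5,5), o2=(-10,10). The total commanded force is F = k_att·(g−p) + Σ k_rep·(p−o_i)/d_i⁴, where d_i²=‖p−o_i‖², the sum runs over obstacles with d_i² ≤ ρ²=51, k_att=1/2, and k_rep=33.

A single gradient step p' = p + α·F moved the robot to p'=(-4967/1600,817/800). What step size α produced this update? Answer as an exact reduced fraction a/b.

α = 1/8

F_att = 1/2·(g−p) = 1/2·(-2,1) = (-1.0000,0.5000)
o1: d²=20 ≤ ρ²=51; F_rep = 33·(2,-4)/20² = (0.1650,-0.3300)
o2: d²=130 > ρ²=51 → inactive
F = F_att + ΣF_rep = (-0.8350,0.1700)
Δp = p'−p = (-0.1044,0.0213); α = Δx/Fx = (-167/1600) / (-167/200) = 1/8
check: Δy/Fy = (17/800) / (17/100) = 1/8 ✓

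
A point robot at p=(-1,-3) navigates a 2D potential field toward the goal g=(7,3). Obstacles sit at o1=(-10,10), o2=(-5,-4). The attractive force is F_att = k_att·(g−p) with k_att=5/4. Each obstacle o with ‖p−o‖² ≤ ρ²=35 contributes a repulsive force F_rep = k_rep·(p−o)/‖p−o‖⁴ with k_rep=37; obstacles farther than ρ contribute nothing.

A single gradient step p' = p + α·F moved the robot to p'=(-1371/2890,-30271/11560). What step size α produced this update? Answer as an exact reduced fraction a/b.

F_att = 5/4·(g−p) = 5/4·(8,6) = (10.0000,7.5000)
o1: d²=250 > ρ²=35 → inactive
o2: d²=17 ≤ ρ²=35; F_rep = 37·(4,1)/17² = (0.5121,0.1280)
F = F_att + ΣF_rep = (10.5121,7.6280)
Δp = p'−p = (0.5256,0.3814); α = Δx/Fx = (1519/2890) / (3038/289) = 1/20
check: Δy/Fy = (4409/11560) / (4409/578) = 1/20 ✓

α = 1/20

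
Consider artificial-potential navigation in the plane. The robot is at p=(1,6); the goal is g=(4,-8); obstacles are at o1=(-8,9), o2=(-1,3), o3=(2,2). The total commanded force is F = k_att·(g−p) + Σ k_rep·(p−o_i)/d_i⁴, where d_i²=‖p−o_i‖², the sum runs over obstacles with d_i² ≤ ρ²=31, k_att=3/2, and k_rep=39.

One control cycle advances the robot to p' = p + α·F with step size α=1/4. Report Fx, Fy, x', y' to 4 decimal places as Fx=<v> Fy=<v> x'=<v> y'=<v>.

Fx=4.8266 Fy=-19.7679 x'=2.2066 y'=1.0580

F_att = 3/2·(g−p) = 3/2·(3,-14) = (4.5000,-21.0000)
o1: d²=90 > ρ²=31 → inactive
o2: d²=13 ≤ ρ²=31; F_rep = 39·(2,3)/13² = (0.4615,0.6923)
o3: d²=17 ≤ ρ²=31; F_rep = 39·(-1,4)/17² = (-0.1349,0.5398)
F = F_att + ΣF_rep = (4.8266,-19.7679)
p' = p + 1/4·F = (2.2066,1.0580)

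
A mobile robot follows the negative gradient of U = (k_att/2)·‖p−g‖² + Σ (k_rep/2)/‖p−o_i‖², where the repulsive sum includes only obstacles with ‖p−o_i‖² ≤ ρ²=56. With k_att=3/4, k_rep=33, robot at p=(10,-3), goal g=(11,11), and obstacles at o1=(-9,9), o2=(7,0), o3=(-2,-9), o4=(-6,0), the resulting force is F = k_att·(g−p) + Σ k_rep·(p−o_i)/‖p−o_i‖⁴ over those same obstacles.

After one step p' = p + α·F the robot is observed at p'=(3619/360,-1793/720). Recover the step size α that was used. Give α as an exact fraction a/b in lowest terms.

F_att = 3/4·(g−p) = 3/4·(1,14) = (0.7500,10.5000)
o1: d²=505 > ρ²=56 → inactive
o2: d²=18 ≤ ρ²=56; F_rep = 33·(3,-3)/18² = (0.3056,-0.3056)
o3: d²=180 > ρ²=56 → inactive
o4: d²=265 > ρ²=56 → inactive
F = F_att + ΣF_rep = (1.0556,10.1944)
Δp = p'−p = (0.0528,0.5097); α = Δx/Fx = (19/360) / (19/18) = 1/20
check: Δy/Fy = (367/720) / (367/36) = 1/20 ✓

α = 1/20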